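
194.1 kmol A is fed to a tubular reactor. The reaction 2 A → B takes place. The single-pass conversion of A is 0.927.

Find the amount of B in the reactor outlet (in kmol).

90 kmol

A reacted = 0.927 × 194.1 = 179.9 kmol; ν_A = −2, so ξ = 179.9/2 = 89.97 kmol.
Outlet amounts (n = n₀ + ν ξ):
  A: 194.1 − 2(89.97) = 14.17
  B: 0 + 1(89.97) = 89.97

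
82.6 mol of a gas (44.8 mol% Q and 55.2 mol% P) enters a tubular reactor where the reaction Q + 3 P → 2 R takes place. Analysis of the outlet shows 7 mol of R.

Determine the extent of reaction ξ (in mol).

ξ = 3.5 mol

For R: n = n₀ + 2ξ → 7 = 0 + 2ξ, giving ξ = 3.5 mol.
Outlet amounts (n = n₀ + ν ξ):
  Q: 37 − 1(3.5) = 33.5
  P: 45.6 − 3(3.5) = 35.1
  R: 0 + 2(3.5) = 7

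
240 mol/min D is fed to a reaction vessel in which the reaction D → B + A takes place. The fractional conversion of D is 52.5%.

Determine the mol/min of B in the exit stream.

D reacted = 0.525 × 240 = 126 mol/min; ν_D = −1, so ξ = 126/1 = 126 mol/min.
Outlet amounts (n = n₀ + ν ξ):
  D: 240 − 1(126) = 114
  B: 0 + 1(126) = 126
  A: 0 + 1(126) = 126

126 mol/min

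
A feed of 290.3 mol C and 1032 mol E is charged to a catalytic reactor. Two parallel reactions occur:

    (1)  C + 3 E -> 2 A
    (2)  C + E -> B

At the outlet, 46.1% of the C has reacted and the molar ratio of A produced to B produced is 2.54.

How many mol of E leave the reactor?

Conversion of C: C consumed = 0.461 × 290.3 = 133.8 mol = 1ξ₁ + 1ξ₂.
Selectivity: 2ξ₁ / (1ξ₂) = 2.54 → ξ₁ = 1.27 ξ₂.
Substitute: (1·1.27 + 1) ξ₂ = 133.8 → ξ₂ = 58.96 mol, ξ₁ = 74.87 mol.
Outlet amounts (n = n₀ + Σ ν·ξ):
  C: 290.3 − 1(74.87) − 1(58.96) = 156.5
  E: 1032 − 3(74.87) − 1(58.96) = 748.4
  A: 0 + 2(74.87) = 149.7
  B: 0 + 1(58.96) = 58.96

748 mol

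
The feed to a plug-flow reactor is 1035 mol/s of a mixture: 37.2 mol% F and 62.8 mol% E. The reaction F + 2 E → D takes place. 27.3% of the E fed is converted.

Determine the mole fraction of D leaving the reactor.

E reacted = 0.273 × 650 = 177.4 mol/s; ν_E = −2, so ξ = 177.4/2 = 88.72 mol/s.
Outlet amounts (n = n₀ + ν ξ):
  F: 385 − 1(88.72) = 296.3
  E: 650 − 2(88.72) = 472.5
  D: 0 + 1(88.72) = 88.72
Total out = 857.6 mol/s; y_D = 88.72 / 857.6 = 0.1035.

0.103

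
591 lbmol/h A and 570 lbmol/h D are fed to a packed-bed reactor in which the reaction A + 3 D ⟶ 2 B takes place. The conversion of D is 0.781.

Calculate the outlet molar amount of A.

D reacted = 0.781 × 570 = 445.2 lbmol/h; ν_D = −3, so ξ = 445.2/3 = 148.4 lbmol/h.
Outlet amounts (n = n₀ + ν ξ):
  A: 591 − 1(148.4) = 442.6
  D: 570 − 3(148.4) = 124.8
  B: 0 + 2(148.4) = 296.8

443 lbmol/h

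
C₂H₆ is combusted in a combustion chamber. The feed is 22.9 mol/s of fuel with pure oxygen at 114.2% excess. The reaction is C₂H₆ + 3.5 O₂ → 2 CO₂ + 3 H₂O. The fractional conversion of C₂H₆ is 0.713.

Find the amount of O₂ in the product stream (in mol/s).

Stoichiometric O₂ = 3.5 × 22.9 = 80.15 mol/s; O₂ fed = 80.15 × 2.142 = 171.7 mol/s.
Fuel reacted = 0.713 × 22.9 → ξ = 16.33 mol/s.
Outlet (n = n₀ + ν ξ):
  C₂H₆: 22.9 − 1(16.33) = 6.572
  O₂: 171.7 − 3.5(16.33) = 114.5
  CO₂: 0 + 2(16.33) = 32.66
  H₂O: 0 + 3(16.33) = 48.98

115 mol/s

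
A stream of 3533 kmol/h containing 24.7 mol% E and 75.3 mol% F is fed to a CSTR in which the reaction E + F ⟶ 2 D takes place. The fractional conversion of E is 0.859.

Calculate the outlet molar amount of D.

1500 kmol/h

E reacted = 0.859 × 872.7 = 749.6 kmol/h; ν_E = −1, so ξ = 749.6/1 = 749.6 kmol/h.
Outlet amounts (n = n₀ + ν ξ):
  E: 872.7 − 1(749.6) = 123
  F: 2660 − 1(749.6) = 1911
  D: 0 + 2(749.6) = 1499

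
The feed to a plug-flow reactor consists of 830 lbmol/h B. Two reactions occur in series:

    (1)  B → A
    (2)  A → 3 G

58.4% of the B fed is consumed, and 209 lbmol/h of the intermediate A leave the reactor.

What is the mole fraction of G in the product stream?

0.599

Conversion of B: B consumed = 1ξ₁ = 0.584 × 830 → ξ₁ = 484.7 lbmol/h.
A balance: n_A = 0 + 1ξ₁ − 1ξ₂ = 209 → ξ₂ = (1·484.7 − 209)/1 = 275.7 lbmol/h.
Outlet amounts (n = n₀ + Σ ν·ξ):
  B: 830 − 1(484.7) = 345.3
  A: 0 + 1(484.7) − 1(275.7) = 209
  G: 0 + 3(275.7) = 827.2
Total out = 1381 lbmol/h; y_G = 827.2 / 1381 = 0.5988.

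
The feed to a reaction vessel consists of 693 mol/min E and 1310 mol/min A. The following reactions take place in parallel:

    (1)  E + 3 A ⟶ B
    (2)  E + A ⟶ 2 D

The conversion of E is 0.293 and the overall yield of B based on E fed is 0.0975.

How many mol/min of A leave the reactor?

972 mol/min

Yield of B: 1ξ₁ / 693 = 0.0975 → ξ₁ = 67.57 mol/min.
Conversion of E: 1ξ₁ + 1ξ₂ = 0.293 × 693 = 203 → ξ₂ = 135.5 mol/min.
Outlet amounts (n = n₀ + Σ ν·ξ):
  E: 693 − 1(67.57) − 1(135.5) = 490
  A: 1310 − 3(67.57) − 1(135.5) = 971.8
  B: 0 + 1(67.57) = 67.57
  D: 0 + 2(135.5) = 271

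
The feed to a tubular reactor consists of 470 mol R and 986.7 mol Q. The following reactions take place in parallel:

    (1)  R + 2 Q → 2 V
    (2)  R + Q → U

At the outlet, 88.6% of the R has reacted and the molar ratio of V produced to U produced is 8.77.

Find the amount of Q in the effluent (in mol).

231 mol

Conversion of R: R consumed = 0.886 × 470 = 416.4 mol = 1ξ₁ + 1ξ₂.
Selectivity: 2ξ₁ / (1ξ₂) = 8.77 → ξ₁ = 4.385 ξ₂.
Substitute: (1·4.385 + 1) ξ₂ = 416.4 → ξ₂ = 77.33 mol, ξ₁ = 339.1 mol.
Outlet amounts (n = n₀ + Σ ν·ξ):
  R: 470 − 1(339.1) − 1(77.33) = 53.58
  Q: 986.7 − 2(339.1) − 1(77.33) = 231.2
  V: 0 + 2(339.1) = 678.2
  U: 0 + 1(77.33) = 77.33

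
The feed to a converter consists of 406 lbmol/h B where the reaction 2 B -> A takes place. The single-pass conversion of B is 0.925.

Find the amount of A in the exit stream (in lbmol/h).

B reacted = 0.925 × 406 = 375.6 lbmol/h; ν_B = −2, so ξ = 375.6/2 = 187.8 lbmol/h.
Outlet amounts (n = n₀ + ν ξ):
  B: 406 − 2(187.8) = 30.45
  A: 0 + 1(187.8) = 187.8

188 lbmol/h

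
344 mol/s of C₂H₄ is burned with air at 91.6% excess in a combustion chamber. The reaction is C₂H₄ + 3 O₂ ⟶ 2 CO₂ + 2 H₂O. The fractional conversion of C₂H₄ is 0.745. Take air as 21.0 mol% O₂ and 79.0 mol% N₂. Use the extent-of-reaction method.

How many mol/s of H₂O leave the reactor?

Stoichiometric O₂ = 3 × 344 = 1032 mol/s; O₂ fed = 1032 × 1.916 = 1977 mol/s.
N₂ fed = 1977 × 79/21 = 7438 mol/s.
Fuel reacted = 0.745 × 344 → ξ = 256.3 mol/s.
Outlet (n = n₀ + ν ξ):
  C₂H₄: 344 − 1(256.3) = 87.72
  O₂: 1977 − 3(256.3) = 1208
  N₂: 7438 (inert)
  CO₂: 0 + 2(256.3) = 512.6
  H₂O: 0 + 2(256.3) = 512.6

513 mol/s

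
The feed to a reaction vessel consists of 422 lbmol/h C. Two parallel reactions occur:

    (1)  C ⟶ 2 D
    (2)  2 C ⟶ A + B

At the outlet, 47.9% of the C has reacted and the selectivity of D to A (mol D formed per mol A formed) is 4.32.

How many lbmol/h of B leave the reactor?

Conversion of C: C consumed = 0.479 × 422 = 202.1 lbmol/h = 1ξ₁ + 2ξ₂.
Selectivity: 2ξ₁ / (1ξ₂) = 4.32 → ξ₁ = 2.16 ξ₂.
Substitute: (1·2.16 + 2) ξ₂ = 202.1 → ξ₂ = 48.59 lbmol/h, ξ₁ = 105 lbmol/h.
Outlet amounts (n = n₀ + Σ ν·ξ):
  C: 422 − 1(105) − 2(48.59) = 219.9
  D: 0 + 2(105) = 209.9
  A: 0 + 1(48.59) = 48.59
  B: 0 + 1(48.59) = 48.59

48.6 lbmol/h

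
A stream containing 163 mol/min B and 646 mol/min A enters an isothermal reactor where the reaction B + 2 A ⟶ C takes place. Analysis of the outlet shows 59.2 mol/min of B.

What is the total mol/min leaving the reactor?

For B: n = n₀ − 1ξ → 59.2 = 163 − 1ξ, giving ξ = 103.8 mol/min.
Outlet amounts (n = n₀ + ν ξ):
  B: 163 − 1(103.8) = 59.2
  A: 646 − 2(103.8) = 438.4
  C: 0 + 1(103.8) = 103.8
Total out = 59.2 + 438.4 + 103.8 = 601.4 mol/min.

601 mol/min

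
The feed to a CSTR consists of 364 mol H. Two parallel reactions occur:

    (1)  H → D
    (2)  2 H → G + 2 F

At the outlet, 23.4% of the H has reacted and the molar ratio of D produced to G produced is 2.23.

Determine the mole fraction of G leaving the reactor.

0.0524

Conversion of H: H consumed = 0.234 × 364 = 85.18 mol = 1ξ₁ + 2ξ₂.
Selectivity: 1ξ₁ / (1ξ₂) = 2.23 → ξ₁ = 2.23 ξ₂.
Substitute: (1·2.23 + 2) ξ₂ = 85.18 → ξ₂ = 20.14 mol, ξ₁ = 44.9 mol.
Outlet amounts (n = n₀ + Σ ν·ξ):
  H: 364 − 1(44.9) − 2(20.14) = 278.8
  D: 0 + 1(44.9) = 44.9
  G: 0 + 1(20.14) = 20.14
  F: 0 + 2(20.14) = 40.27
Total out = 384.1 mol; y_G = 20.14 / 384.1 = 0.05242.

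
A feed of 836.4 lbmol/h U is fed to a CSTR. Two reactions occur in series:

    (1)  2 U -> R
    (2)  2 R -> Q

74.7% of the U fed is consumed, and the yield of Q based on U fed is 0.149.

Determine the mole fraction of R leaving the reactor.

Conversion of U: U consumed = 2ξ₁ = 0.747 × 836.4 → ξ₁ = 312.4 lbmol/h.
Yield of Q: 1ξ₂ / 836.4 = 0.149 → ξ₂ = 124.6 lbmol/h.
Outlet amounts (n = n₀ + Σ ν·ξ):
  U: 836.4 − 2(312.4) = 211.6
  R: 0 + 1(312.4) − 2(124.6) = 63.15
  Q: 0 + 1(124.6) = 124.6
Total out = 399.4 lbmol/h; y_R = 63.15 / 399.4 = 0.1581.

0.158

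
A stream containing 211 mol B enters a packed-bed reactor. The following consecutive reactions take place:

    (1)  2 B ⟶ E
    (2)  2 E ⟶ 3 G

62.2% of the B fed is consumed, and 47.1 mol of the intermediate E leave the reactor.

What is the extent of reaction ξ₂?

Conversion of B: B consumed = 2ξ₁ = 0.622 × 211 → ξ₁ = 65.62 mol.
E balance: n_E = 0 + 1ξ₁ − 2ξ₂ = 47.1 → ξ₂ = (1·65.62 − 47.1)/2 = 9.26 mol.
Outlet amounts (n = n₀ + Σ ν·ξ):
  B: 211 − 2(65.62) = 79.76
  E: 0 + 1(65.62) − 2(9.26) = 47.1
  G: 0 + 3(9.26) = 27.78

ξ₂ = 9.26 mol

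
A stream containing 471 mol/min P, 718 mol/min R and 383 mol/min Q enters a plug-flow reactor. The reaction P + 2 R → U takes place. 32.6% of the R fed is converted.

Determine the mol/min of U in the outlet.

R reacted = 0.326 × 718 = 234.1 mol/min; ν_R = −2, so ξ = 234.1/2 = 117 mol/min.
Outlet amounts (n = n₀ + ν ξ):
  P: 471 − 1(117) = 354
  R: 718 − 2(117) = 483.9
  U: 0 + 1(117) = 117
  Q: 383 (inert)

117 mol/min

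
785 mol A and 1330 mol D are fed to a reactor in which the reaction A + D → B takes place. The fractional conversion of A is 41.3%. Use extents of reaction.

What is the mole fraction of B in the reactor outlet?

0.181

A reacted = 0.413 × 785 = 324.2 mol; ν_A = −1, so ξ = 324.2/1 = 324.2 mol.
Outlet amounts (n = n₀ + ν ξ):
  A: 785 − 1(324.2) = 460.8
  D: 1330 − 1(324.2) = 1006
  B: 0 + 1(324.2) = 324.2
Total out = 1791 mol; y_B = 324.2 / 1791 = 0.181.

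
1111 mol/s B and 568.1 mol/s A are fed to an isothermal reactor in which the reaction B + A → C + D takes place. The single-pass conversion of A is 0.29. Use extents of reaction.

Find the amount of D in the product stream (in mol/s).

A reacted = 0.29 × 568.1 = 164.7 mol/s; ν_A = −1, so ξ = 164.7/1 = 164.7 mol/s.
Outlet amounts (n = n₀ + ν ξ):
  B: 1111 − 1(164.7) = 946.3
  A: 568.1 − 1(164.7) = 403.4
  C: 0 + 1(164.7) = 164.7
  D: 0 + 1(164.7) = 164.7

165 mol/s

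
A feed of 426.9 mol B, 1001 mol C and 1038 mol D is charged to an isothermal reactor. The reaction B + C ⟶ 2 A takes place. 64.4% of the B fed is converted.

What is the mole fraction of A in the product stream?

0.223

B reacted = 0.644 × 426.9 = 274.9 mol; ν_B = −1, so ξ = 274.9/1 = 274.9 mol.
Outlet amounts (n = n₀ + ν ξ):
  B: 426.9 − 1(274.9) = 152
  C: 1001 − 1(274.9) = 726.1
  A: 0 + 2(274.9) = 549.8
  D: 1038 (inert)
Total out = 2466 mol; y_A = 549.8 / 2466 = 0.223.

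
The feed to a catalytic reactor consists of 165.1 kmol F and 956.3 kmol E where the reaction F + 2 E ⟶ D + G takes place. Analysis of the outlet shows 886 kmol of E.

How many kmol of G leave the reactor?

For E: n = n₀ − 2ξ → 886 = 956.3 − 2ξ, giving ξ = 35.15 kmol.
Outlet amounts (n = n₀ + ν ξ):
  F: 165.1 − 1(35.15) = 130
  E: 956.3 − 2(35.15) = 886
  D: 0 + 1(35.15) = 35.15
  G: 0 + 1(35.15) = 35.15

35.1 kmol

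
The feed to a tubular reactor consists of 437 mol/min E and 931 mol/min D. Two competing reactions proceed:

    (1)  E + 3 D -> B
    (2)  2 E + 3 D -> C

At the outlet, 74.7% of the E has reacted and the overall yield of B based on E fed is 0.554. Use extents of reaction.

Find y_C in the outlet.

Yield of B: 1ξ₁ / 437 = 0.554 → ξ₁ = 242.1 mol/min.
Conversion of E: 1ξ₁ + 2ξ₂ = 0.747 × 437 = 326.4 → ξ₂ = 42.17 mol/min.
Outlet amounts (n = n₀ + Σ ν·ξ):
  E: 437 − 1(242.1) − 2(42.17) = 110.6
  D: 931 − 3(242.1) − 3(42.17) = 78.19
  B: 0 + 1(242.1) = 242.1
  C: 0 + 1(42.17) = 42.17
Total out = 473 mol/min; y_C = 42.17 / 473 = 0.08915.

0.0892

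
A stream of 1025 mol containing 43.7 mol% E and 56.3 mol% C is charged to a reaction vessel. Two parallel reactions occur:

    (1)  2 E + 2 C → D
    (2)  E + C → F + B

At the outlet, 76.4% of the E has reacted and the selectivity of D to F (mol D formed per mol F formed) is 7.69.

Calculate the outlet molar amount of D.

161 mol

Conversion of E: E consumed = 0.764 × 447.9 = 342.2 mol = 2ξ₁ + 1ξ₂.
Selectivity: 1ξ₁ / (1ξ₂) = 7.69 → ξ₁ = 7.69 ξ₂.
Substitute: (2·7.69 + 1) ξ₂ = 342.2 → ξ₂ = 20.89 mol, ξ₁ = 160.7 mol.
Outlet amounts (n = n₀ + Σ ν·ξ):
  E: 447.9 − 2(160.7) − 1(20.89) = 105.7
  C: 577.1 − 2(160.7) − 1(20.89) = 234.9
  D: 0 + 1(160.7) = 160.7
  F: 0 + 1(20.89) = 20.89
  B: 0 + 1(20.89) = 20.89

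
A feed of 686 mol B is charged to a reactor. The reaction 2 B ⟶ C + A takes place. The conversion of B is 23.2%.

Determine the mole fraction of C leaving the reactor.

B reacted = 0.232 × 686 = 159.2 mol; ν_B = −2, so ξ = 159.2/2 = 79.58 mol.
Outlet amounts (n = n₀ + ν ξ):
  B: 686 − 2(79.58) = 526.8
  C: 0 + 1(79.58) = 79.58
  A: 0 + 1(79.58) = 79.58
Total out = 686 mol; y_C = 79.58 / 686 = 0.116.

0.116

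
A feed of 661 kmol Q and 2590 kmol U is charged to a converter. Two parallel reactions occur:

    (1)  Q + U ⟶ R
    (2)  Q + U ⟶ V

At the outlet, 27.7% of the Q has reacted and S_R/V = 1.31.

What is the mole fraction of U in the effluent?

0.785

Conversion of Q: Q consumed = 0.277 × 661 = 183.1 kmol = 1ξ₁ + 1ξ₂.
Selectivity: 1ξ₁ / (1ξ₂) = 1.31 → ξ₁ = 1.31 ξ₂.
Substitute: (1·1.31 + 1) ξ₂ = 183.1 → ξ₂ = 79.26 kmol, ξ₁ = 103.8 kmol.
Outlet amounts (n = n₀ + Σ ν·ξ):
  Q: 661 − 1(103.8) − 1(79.26) = 477.9
  U: 2590 − 1(103.8) − 1(79.26) = 2407
  R: 0 + 1(103.8) = 103.8
  V: 0 + 1(79.26) = 79.26
Total out = 3068 kmol; y_U = 2407 / 3068 = 0.7845.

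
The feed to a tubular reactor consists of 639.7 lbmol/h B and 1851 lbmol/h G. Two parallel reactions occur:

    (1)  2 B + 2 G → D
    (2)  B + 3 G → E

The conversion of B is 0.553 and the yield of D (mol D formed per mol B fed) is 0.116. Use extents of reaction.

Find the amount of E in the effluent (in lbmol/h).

205 lbmol/h

Yield of D: 1ξ₁ / 639.7 = 0.116 → ξ₁ = 74.21 lbmol/h.
Conversion of B: 2ξ₁ + 1ξ₂ = 0.553 × 639.7 = 353.8 → ξ₂ = 205.3 lbmol/h.
Outlet amounts (n = n₀ + Σ ν·ξ):
  B: 639.7 − 2(74.21) − 1(205.3) = 285.9
  G: 1851 − 2(74.21) − 3(205.3) = 1087
  D: 0 + 1(74.21) = 74.21
  E: 0 + 1(205.3) = 205.3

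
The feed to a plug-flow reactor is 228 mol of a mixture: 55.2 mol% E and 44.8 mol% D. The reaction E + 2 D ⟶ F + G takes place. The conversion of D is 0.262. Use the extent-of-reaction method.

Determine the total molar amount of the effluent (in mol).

D reacted = 0.262 × 102.1 = 26.76 mol; ν_D = −2, so ξ = 26.76/2 = 13.38 mol.
Outlet amounts (n = n₀ + ν ξ):
  E: 125.9 − 1(13.38) = 112.5
  D: 102.1 − 2(13.38) = 75.38
  F: 0 + 1(13.38) = 13.38
  G: 0 + 1(13.38) = 13.38
Total out = 112.5 + 75.38 + 13.38 + 13.38 = 214.6 mol.

215 mol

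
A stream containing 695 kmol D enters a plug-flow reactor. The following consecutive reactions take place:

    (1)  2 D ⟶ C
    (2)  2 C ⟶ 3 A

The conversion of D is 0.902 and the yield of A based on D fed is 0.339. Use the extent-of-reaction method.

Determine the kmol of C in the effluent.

Conversion of D: D consumed = 2ξ₁ = 0.902 × 695 → ξ₁ = 313.4 kmol.
Yield of A: 3ξ₂ / 695 = 0.339 → ξ₂ = 78.54 kmol.
Outlet amounts (n = n₀ + Σ ν·ξ):
  D: 695 − 2(313.4) = 68.11
  C: 0 + 1(313.4) − 2(78.54) = 156.4
  A: 0 + 3(78.54) = 235.6

156 kmol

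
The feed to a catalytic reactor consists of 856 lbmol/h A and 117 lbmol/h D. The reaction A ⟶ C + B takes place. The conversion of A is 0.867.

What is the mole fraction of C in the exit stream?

A reacted = 0.867 × 856 = 742.2 lbmol/h; ν_A = −1, so ξ = 742.2/1 = 742.2 lbmol/h.
Outlet amounts (n = n₀ + ν ξ):
  A: 856 − 1(742.2) = 113.8
  C: 0 + 1(742.2) = 742.2
  B: 0 + 1(742.2) = 742.2
  D: 117 (inert)
Total out = 1715 lbmol/h; y_C = 742.2 / 1715 = 0.4327.

0.433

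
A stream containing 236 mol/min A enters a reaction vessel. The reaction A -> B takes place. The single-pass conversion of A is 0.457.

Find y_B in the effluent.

0.457

A reacted = 0.457 × 236 = 107.9 mol/min; ν_A = −1, so ξ = 107.9/1 = 107.9 mol/min.
Outlet amounts (n = n₀ + ν ξ):
  A: 236 − 1(107.9) = 128.1
  B: 0 + 1(107.9) = 107.9
Total out = 236 mol/min; y_B = 107.9 / 236 = 0.457.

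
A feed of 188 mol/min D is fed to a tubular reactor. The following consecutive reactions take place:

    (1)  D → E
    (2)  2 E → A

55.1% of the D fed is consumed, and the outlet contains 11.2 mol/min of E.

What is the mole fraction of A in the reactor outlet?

Conversion of D: D consumed = 1ξ₁ = 0.551 × 188 → ξ₁ = 103.6 mol/min.
E balance: n_E = 0 + 1ξ₁ − 2ξ₂ = 11.2 → ξ₂ = (1·103.6 − 11.2)/2 = 46.19 mol/min.
Outlet amounts (n = n₀ + Σ ν·ξ):
  D: 188 − 1(103.6) = 84.41
  E: 0 + 1(103.6) − 2(46.19) = 11.2
  A: 0 + 1(46.19) = 46.19
Total out = 141.8 mol/min; y_A = 46.19 / 141.8 = 0.3258.

0.326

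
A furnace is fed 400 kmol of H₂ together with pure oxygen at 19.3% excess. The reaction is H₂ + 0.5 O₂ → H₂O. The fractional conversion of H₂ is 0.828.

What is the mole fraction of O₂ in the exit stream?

Stoichiometric O₂ = 0.5 × 400 = 200 kmol; O₂ fed = 200 × 1.193 = 238.6 kmol.
Fuel reacted = 0.828 × 400 → ξ = 331.2 kmol.
Outlet (n = n₀ + ν ξ):
  H₂: 400 − 1(331.2) = 68.8
  O₂: 238.6 − 0.5(331.2) = 73
  H₂O: 0 + 1(331.2) = 331.2
Total out = 473 kmol; y_O₂ = 73 / 473 = 0.1543.

0.154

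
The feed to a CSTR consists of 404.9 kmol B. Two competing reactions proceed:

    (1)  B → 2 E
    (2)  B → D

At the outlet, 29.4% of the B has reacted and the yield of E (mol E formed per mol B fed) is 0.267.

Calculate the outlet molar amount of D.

Yield of E: 2ξ₁ / 404.9 = 0.267 → ξ₁ = 54.05 kmol.
Conversion of B: 1ξ₁ + 1ξ₂ = 0.294 × 404.9 = 119 → ξ₂ = 64.99 kmol.
Outlet amounts (n = n₀ + Σ ν·ξ):
  B: 404.9 − 1(54.05) − 1(64.99) = 285.9
  E: 0 + 2(54.05) = 108.1
  D: 0 + 1(64.99) = 64.99

65 kmol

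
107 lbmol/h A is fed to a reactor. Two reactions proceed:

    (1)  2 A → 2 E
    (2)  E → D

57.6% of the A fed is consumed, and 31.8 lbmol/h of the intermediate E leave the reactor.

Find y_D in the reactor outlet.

Conversion of A: A consumed = 2ξ₁ = 0.576 × 107 → ξ₁ = 30.82 lbmol/h.
E balance: n_E = 0 + 2ξ₁ − 1ξ₂ = 31.8 → ξ₂ = (2·30.82 − 31.8)/1 = 29.83 lbmol/h.
Outlet amounts (n = n₀ + Σ ν·ξ):
  A: 107 − 2(30.82) = 45.37
  E: 0 + 2(30.82) − 1(29.83) = 31.8
  D: 0 + 1(29.83) = 29.83
Total out = 107 lbmol/h; y_D = 29.83 / 107 = 0.2788.

0.279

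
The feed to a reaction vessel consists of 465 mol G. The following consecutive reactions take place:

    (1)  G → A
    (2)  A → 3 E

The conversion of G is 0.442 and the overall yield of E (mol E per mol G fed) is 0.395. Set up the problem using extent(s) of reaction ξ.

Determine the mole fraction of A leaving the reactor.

0.246

Conversion of G: G consumed = 1ξ₁ = 0.442 × 465 → ξ₁ = 205.5 mol.
Yield of E: 3ξ₂ / 465 = 0.395 → ξ₂ = 61.23 mol.
Outlet amounts (n = n₀ + Σ ν·ξ):
  G: 465 − 1(205.5) = 259.5
  A: 0 + 1(205.5) − 1(61.23) = 144.3
  E: 0 + 3(61.23) = 183.7
Total out = 587.5 mol; y_A = 144.3 / 587.5 = 0.2456.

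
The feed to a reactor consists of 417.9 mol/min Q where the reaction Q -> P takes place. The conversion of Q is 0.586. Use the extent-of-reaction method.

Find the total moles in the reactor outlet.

418 mol/min

Q reacted = 0.586 × 417.9 = 244.9 mol/min; ν_Q = −1, so ξ = 244.9/1 = 244.9 mol/min.
Outlet amounts (n = n₀ + ν ξ):
  Q: 417.9 − 1(244.9) = 173
  P: 0 + 1(244.9) = 244.9
Total out = 173 + 244.9 = 417.9 mol/min.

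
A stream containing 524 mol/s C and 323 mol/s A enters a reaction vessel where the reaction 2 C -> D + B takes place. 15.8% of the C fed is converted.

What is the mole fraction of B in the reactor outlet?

0.0489

C reacted = 0.158 × 524 = 82.79 mol/s; ν_C = −2, so ξ = 82.79/2 = 41.4 mol/s.
Outlet amounts (n = n₀ + ν ξ):
  C: 524 − 2(41.4) = 441.2
  D: 0 + 1(41.4) = 41.4
  B: 0 + 1(41.4) = 41.4
  A: 323 (inert)
Total out = 847 mol/s; y_B = 41.4 / 847 = 0.04887.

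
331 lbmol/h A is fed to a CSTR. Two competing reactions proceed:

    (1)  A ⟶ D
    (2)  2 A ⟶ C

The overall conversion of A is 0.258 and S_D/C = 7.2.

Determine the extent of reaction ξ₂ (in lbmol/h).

ξ₂ = 9.28 lbmol/h

Conversion of A: A consumed = 0.258 × 331 = 85.4 lbmol/h = 1ξ₁ + 2ξ₂.
Selectivity: 1ξ₁ / (1ξ₂) = 7.2 → ξ₁ = 7.2 ξ₂.
Substitute: (1·7.2 + 2) ξ₂ = 85.4 → ξ₂ = 9.282 lbmol/h, ξ₁ = 66.83 lbmol/h.
Outlet amounts (n = n₀ + Σ ν·ξ):
  A: 331 − 1(66.83) − 2(9.282) = 245.6
  D: 0 + 1(66.83) = 66.83
  C: 0 + 1(9.282) = 9.282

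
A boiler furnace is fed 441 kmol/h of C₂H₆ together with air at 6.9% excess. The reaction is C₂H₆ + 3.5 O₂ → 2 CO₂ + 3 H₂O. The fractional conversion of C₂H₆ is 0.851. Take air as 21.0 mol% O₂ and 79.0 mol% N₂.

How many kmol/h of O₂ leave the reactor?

336 kmol/h

Stoichiometric O₂ = 3.5 × 441 = 1544 kmol/h; O₂ fed = 1544 × 1.069 = 1650 kmol/h.
N₂ fed = 1650 × 79/21 = 6207 kmol/h.
Fuel reacted = 0.851 × 441 → ξ = 375.3 kmol/h.
Outlet (n = n₀ + ν ξ):
  C₂H₆: 441 − 1(375.3) = 65.71
  O₂: 1650 − 3.5(375.3) = 336.5
  N₂: 6207 (inert)
  CO₂: 0 + 2(375.3) = 750.6
  H₂O: 0 + 3(375.3) = 1126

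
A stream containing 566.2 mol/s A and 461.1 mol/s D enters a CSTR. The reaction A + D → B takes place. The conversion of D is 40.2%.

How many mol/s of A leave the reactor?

D reacted = 0.402 × 461.1 = 185.4 mol/s; ν_D = −1, so ξ = 185.4/1 = 185.4 mol/s.
Outlet amounts (n = n₀ + ν ξ):
  A: 566.2 − 1(185.4) = 380.8
  D: 461.1 − 1(185.4) = 275.7
  B: 0 + 1(185.4) = 185.4

381 mol/s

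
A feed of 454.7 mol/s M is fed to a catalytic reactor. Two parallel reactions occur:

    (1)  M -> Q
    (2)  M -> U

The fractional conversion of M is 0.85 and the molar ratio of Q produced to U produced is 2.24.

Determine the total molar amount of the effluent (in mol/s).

455 mol/s

Conversion of M: M consumed = 0.85 × 454.7 = 386.5 mol/s = 1ξ₁ + 1ξ₂.
Selectivity: 1ξ₁ / (1ξ₂) = 2.24 → ξ₁ = 2.24 ξ₂.
Substitute: (1·2.24 + 1) ξ₂ = 386.5 → ξ₂ = 119.3 mol/s, ξ₁ = 267.2 mol/s.
Outlet amounts (n = n₀ + Σ ν·ξ):
  M: 454.7 − 1(267.2) − 1(119.3) = 68.2
  Q: 0 + 1(267.2) = 267.2
  U: 0 + 1(119.3) = 119.3
Total out = 68.2 + 267.2 + 119.3 = 454.7 mol/s.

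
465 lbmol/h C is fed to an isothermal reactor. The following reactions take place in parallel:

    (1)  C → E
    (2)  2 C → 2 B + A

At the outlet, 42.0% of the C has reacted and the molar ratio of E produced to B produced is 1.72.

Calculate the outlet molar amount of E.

123 lbmol/h

Conversion of C: C consumed = 0.42 × 465 = 195.3 lbmol/h = 1ξ₁ + 2ξ₂.
Selectivity: 1ξ₁ / (2ξ₂) = 1.72 → ξ₁ = 3.44 ξ₂.
Substitute: (1·3.44 + 2) ξ₂ = 195.3 → ξ₂ = 35.9 lbmol/h, ξ₁ = 123.5 lbmol/h.
Outlet amounts (n = n₀ + Σ ν·ξ):
  C: 465 − 1(123.5) − 2(35.9) = 269.7
  E: 0 + 1(123.5) = 123.5
  B: 0 + 2(35.9) = 71.8
  A: 0 + 1(35.9) = 35.9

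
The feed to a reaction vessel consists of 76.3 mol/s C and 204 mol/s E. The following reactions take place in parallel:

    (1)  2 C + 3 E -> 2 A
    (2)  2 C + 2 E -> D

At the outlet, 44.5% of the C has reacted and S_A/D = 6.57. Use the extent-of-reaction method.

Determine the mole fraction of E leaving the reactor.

0.685

Conversion of C: C consumed = 0.445 × 76.3 = 33.95 mol/s = 2ξ₁ + 2ξ₂.
Selectivity: 2ξ₁ / (1ξ₂) = 6.57 → ξ₁ = 3.285 ξ₂.
Substitute: (2·3.285 + 2) ξ₂ = 33.95 → ξ₂ = 3.962 mol/s, ξ₁ = 13.01 mol/s.
Outlet amounts (n = n₀ + Σ ν·ξ):
  C: 76.3 − 2(13.01) − 2(3.962) = 42.35
  E: 204 − 3(13.01) − 2(3.962) = 157
  A: 0 + 2(13.01) = 26.03
  D: 0 + 1(3.962) = 3.962
Total out = 229.4 mol/s; y_E = 157 / 229.4 = 0.6846.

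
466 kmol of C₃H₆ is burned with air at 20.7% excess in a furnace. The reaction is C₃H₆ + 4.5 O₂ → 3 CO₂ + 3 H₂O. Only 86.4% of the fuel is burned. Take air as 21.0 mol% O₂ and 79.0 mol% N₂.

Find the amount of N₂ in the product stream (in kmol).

Stoichiometric O₂ = 4.5 × 466 = 2097 kmol; O₂ fed = 2097 × 1.207 = 2531 kmol.
N₂ fed = 2531 × 79/21 = 9522 kmol.
Fuel reacted = 0.864 × 466 → ξ = 402.6 kmol.
Outlet (n = n₀ + ν ξ):
  C₃H₆: 466 − 1(402.6) = 63.38
  O₂: 2531 − 4.5(402.6) = 719.3
  N₂: 9522 (inert)
  CO₂: 0 + 3(402.6) = 1208
  H₂O: 0 + 3(402.6) = 1208

9520 kmol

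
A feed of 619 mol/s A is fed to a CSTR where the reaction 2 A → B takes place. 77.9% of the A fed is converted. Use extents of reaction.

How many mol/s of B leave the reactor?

A reacted = 0.779 × 619 = 482.2 mol/s; ν_A = −2, so ξ = 482.2/2 = 241.1 mol/s.
Outlet amounts (n = n₀ + ν ξ):
  A: 619 − 2(241.1) = 136.8
  B: 0 + 1(241.1) = 241.1

241 mol/s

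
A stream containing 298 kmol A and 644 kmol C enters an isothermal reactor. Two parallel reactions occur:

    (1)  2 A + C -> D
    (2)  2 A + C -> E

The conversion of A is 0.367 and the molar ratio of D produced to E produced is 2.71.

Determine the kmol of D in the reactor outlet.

Conversion of A: A consumed = 0.367 × 298 = 109.4 kmol = 2ξ₁ + 2ξ₂.
Selectivity: 1ξ₁ / (1ξ₂) = 2.71 → ξ₁ = 2.71 ξ₂.
Substitute: (2·2.71 + 2) ξ₂ = 109.4 → ξ₂ = 14.74 kmol, ξ₁ = 39.94 kmol.
Outlet amounts (n = n₀ + Σ ν·ξ):
  A: 298 − 2(39.94) − 2(14.74) = 188.6
  C: 644 − 1(39.94) − 1(14.74) = 589.3
  D: 0 + 1(39.94) = 39.94
  E: 0 + 1(14.74) = 14.74

39.9 kmol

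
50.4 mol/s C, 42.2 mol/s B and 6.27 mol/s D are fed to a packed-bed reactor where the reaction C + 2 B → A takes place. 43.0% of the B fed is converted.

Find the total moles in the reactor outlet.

80.7 mol/s

B reacted = 0.43 × 42.2 = 18.15 mol/s; ν_B = −2, so ξ = 18.15/2 = 9.073 mol/s.
Outlet amounts (n = n₀ + ν ξ):
  C: 50.4 − 1(9.073) = 41.33
  B: 42.2 − 2(9.073) = 24.05
  A: 0 + 1(9.073) = 9.073
  D: 6.27 (inert)
Total out = 41.33 + 24.05 + 9.073 + 6.27 = 80.72 mol/s.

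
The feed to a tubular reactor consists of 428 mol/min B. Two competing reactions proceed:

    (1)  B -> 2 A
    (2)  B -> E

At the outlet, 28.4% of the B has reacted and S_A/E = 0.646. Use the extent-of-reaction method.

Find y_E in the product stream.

Conversion of B: B consumed = 0.284 × 428 = 121.6 mol/min = 1ξ₁ + 1ξ₂.
Selectivity: 2ξ₁ / (1ξ₂) = 0.646 → ξ₁ = 0.323 ξ₂.
Substitute: (1·0.323 + 1) ξ₂ = 121.6 → ξ₂ = 91.88 mol/min, ξ₁ = 29.68 mol/min.
Outlet amounts (n = n₀ + Σ ν·ξ):
  B: 428 − 1(29.68) − 1(91.88) = 306.4
  A: 0 + 2(29.68) = 59.35
  E: 0 + 1(91.88) = 91.88
Total out = 457.7 mol/min; y_E = 91.88 / 457.7 = 0.2007.

0.201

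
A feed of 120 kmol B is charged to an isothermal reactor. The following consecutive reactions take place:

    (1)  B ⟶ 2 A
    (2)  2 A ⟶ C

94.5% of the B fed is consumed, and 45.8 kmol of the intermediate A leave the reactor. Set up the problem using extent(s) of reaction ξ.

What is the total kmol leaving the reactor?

Conversion of B: B consumed = 1ξ₁ = 0.945 × 120 → ξ₁ = 113.4 kmol.
A balance: n_A = 0 + 2ξ₁ − 2ξ₂ = 45.8 → ξ₂ = (2·113.4 − 45.8)/2 = 90.5 kmol.
Outlet amounts (n = n₀ + Σ ν·ξ):
  B: 120 − 1(113.4) = 6.6
  A: 0 + 2(113.4) − 2(90.5) = 45.8
  C: 0 + 1(90.5) = 90.5
Total out = 6.6 + 45.8 + 90.5 = 142.9 kmol.

143 kmol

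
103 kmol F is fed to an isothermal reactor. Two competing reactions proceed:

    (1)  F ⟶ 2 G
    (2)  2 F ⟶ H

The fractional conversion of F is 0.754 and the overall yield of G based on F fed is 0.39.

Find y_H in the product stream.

0.305

Yield of G: 2ξ₁ / 103 = 0.39 → ξ₁ = 20.09 kmol.
Conversion of F: 1ξ₁ + 2ξ₂ = 0.754 × 103 = 77.66 → ξ₂ = 28.79 kmol.
Outlet amounts (n = n₀ + Σ ν·ξ):
  F: 103 − 1(20.09) − 2(28.79) = 25.34
  G: 0 + 2(20.09) = 40.17
  H: 0 + 1(28.79) = 28.79
Total out = 94.3 kmol; y_H = 28.79 / 94.3 = 0.3053.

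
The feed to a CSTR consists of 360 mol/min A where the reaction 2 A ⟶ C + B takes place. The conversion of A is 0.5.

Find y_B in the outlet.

A reacted = 0.5 × 360 = 180 mol/min; ν_A = −2, so ξ = 180/2 = 90 mol/min.
Outlet amounts (n = n₀ + ν ξ):
  A: 360 − 2(90) = 180
  C: 0 + 1(90) = 90
  B: 0 + 1(90) = 90
Total out = 360 mol/min; y_B = 90 / 360 = 0.25.

0.25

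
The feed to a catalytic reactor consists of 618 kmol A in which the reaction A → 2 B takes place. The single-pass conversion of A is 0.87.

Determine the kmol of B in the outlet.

A reacted = 0.87 × 618 = 537.7 kmol; ν_A = −1, so ξ = 537.7/1 = 537.7 kmol.
Outlet amounts (n = n₀ + ν ξ):
  A: 618 − 1(537.7) = 80.34
  B: 0 + 2(537.7) = 1075

1080 kmol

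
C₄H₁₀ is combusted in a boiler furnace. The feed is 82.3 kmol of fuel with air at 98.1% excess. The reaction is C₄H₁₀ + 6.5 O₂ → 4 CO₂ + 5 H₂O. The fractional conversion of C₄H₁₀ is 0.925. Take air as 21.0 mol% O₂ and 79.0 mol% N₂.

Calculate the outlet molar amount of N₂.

3990 kmol

Stoichiometric O₂ = 6.5 × 82.3 = 534.9 kmol; O₂ fed = 534.9 × 1.981 = 1060 kmol.
N₂ fed = 1060 × 79/21 = 3987 kmol.
Fuel reacted = 0.925 × 82.3 → ξ = 76.13 kmol.
Outlet (n = n₀ + ν ξ):
  C₄H₁₀: 82.3 − 1(76.13) = 6.172
  O₂: 1060 − 6.5(76.13) = 564.9
  N₂: 3987 (inert)
  CO₂: 0 + 4(76.13) = 304.5
  H₂O: 0 + 5(76.13) = 380.6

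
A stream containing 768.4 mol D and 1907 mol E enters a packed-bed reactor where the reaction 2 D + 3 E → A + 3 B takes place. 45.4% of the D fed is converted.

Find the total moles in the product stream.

2500 mol

D reacted = 0.454 × 768.4 = 348.9 mol; ν_D = −2, so ξ = 348.9/2 = 174.4 mol.
Outlet amounts (n = n₀ + ν ξ):
  D: 768.4 − 2(174.4) = 419.5
  E: 1907 − 3(174.4) = 1384
  A: 0 + 1(174.4) = 174.4
  B: 0 + 3(174.4) = 523.3
Total out = 419.5 + 1384 + 174.4 + 523.3 = 2501 mol.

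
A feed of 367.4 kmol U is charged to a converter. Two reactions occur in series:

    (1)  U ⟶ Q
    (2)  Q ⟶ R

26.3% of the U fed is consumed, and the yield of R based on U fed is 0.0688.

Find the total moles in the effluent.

367 kmol

Conversion of U: U consumed = 1ξ₁ = 0.263 × 367.4 → ξ₁ = 96.63 kmol.
Yield of R: 1ξ₂ / 367.4 = 0.0688 → ξ₂ = 25.28 kmol.
Outlet amounts (n = n₀ + Σ ν·ξ):
  U: 367.4 − 1(96.63) = 270.8
  Q: 0 + 1(96.63) − 1(25.28) = 71.35
  R: 0 + 1(25.28) = 25.28
Total out = 270.8 + 71.35 + 25.28 = 367.4 kmol.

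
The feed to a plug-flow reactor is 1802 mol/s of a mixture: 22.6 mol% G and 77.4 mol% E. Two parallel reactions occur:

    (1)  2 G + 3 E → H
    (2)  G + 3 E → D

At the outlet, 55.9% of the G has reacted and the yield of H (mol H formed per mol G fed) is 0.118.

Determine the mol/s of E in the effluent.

856 mol/s

Yield of H: 1ξ₁ / 407.3 = 0.118 → ξ₁ = 48.06 mol/s.
Conversion of G: 2ξ₁ + 1ξ₂ = 0.559 × 407.3 = 227.7 → ξ₂ = 131.5 mol/s.
Outlet amounts (n = n₀ + Σ ν·ξ):
  G: 407.3 − 2(48.06) − 1(131.5) = 179.6
  E: 1395 − 3(48.06) − 3(131.5) = 856
  H: 0 + 1(48.06) = 48.06
  D: 0 + 1(131.5) = 131.5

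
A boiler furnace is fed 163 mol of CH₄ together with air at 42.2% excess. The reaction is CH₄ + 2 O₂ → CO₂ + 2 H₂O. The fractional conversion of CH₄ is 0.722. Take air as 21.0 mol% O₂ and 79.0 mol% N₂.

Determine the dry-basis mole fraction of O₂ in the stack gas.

Stoichiometric O₂ = 2 × 163 = 326 mol; O₂ fed = 326 × 1.422 = 463.6 mol.
N₂ fed = 463.6 × 79/21 = 1744 mol.
Fuel reacted = 0.722 × 163 → ξ = 117.7 mol.
Outlet (n = n₀ + ν ξ):
  CH₄: 163 − 1(117.7) = 45.31
  O₂: 463.6 − 2(117.7) = 228.2
  N₂: 1744 (inert)
  CO₂: 0 + 1(117.7) = 117.7
  H₂O: 0 + 2(117.7) = 235.4
Dry total = 2135 mol; y_O₂ (dry) = 228.2 / 2135 = 0.1069.

0.107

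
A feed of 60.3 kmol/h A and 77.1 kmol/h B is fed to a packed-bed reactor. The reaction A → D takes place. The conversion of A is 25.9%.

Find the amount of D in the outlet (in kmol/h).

A reacted = 0.259 × 60.3 = 15.62 kmol/h; ν_A = −1, so ξ = 15.62/1 = 15.62 kmol/h.
Outlet amounts (n = n₀ + ν ξ):
  A: 60.3 − 1(15.62) = 44.68
  D: 0 + 1(15.62) = 15.62
  B: 77.1 (inert)

15.6 kmol/h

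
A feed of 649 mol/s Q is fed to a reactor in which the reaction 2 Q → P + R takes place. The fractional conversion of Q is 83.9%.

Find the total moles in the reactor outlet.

649 mol/s

Q reacted = 0.839 × 649 = 544.5 mol/s; ν_Q = −2, so ξ = 544.5/2 = 272.3 mol/s.
Outlet amounts (n = n₀ + ν ξ):
  Q: 649 − 2(272.3) = 104.5
  P: 0 + 1(272.3) = 272.3
  R: 0 + 1(272.3) = 272.3
Total out = 104.5 + 272.3 + 272.3 = 649 mol/s.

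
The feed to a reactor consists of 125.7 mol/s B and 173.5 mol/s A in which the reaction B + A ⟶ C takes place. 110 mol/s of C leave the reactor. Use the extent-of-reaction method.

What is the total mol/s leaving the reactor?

189 mol/s

For C: n = n₀ + 1ξ → 110 = 0 + 1ξ, giving ξ = 110 mol/s.
Outlet amounts (n = n₀ + ν ξ):
  B: 125.7 − 1(110) = 15.7
  A: 173.5 − 1(110) = 63.5
  C: 0 + 1(110) = 110
Total out = 15.7 + 63.5 + 110 = 189.2 mol/s.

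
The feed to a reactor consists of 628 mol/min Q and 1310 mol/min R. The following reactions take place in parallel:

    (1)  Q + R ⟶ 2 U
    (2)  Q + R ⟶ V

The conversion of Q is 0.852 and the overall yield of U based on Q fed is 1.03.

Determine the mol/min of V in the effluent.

212 mol/min

Yield of U: 2ξ₁ / 628 = 1.03 → ξ₁ = 323.4 mol/min.
Conversion of Q: 1ξ₁ + 1ξ₂ = 0.852 × 628 = 535.1 → ξ₂ = 211.6 mol/min.
Outlet amounts (n = n₀ + Σ ν·ξ):
  Q: 628 − 1(323.4) − 1(211.6) = 92.94
  R: 1310 − 1(323.4) − 1(211.6) = 774.9
  U: 0 + 2(323.4) = 646.8
  V: 0 + 1(211.6) = 211.6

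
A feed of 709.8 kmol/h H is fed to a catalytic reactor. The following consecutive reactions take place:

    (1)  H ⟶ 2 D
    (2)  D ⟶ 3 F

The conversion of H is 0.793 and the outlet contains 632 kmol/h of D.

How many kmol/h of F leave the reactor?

1480 kmol/h

Conversion of H: H consumed = 1ξ₁ = 0.793 × 709.8 → ξ₁ = 562.9 kmol/h.
D balance: n_D = 0 + 2ξ₁ − 1ξ₂ = 632 → ξ₂ = (2·562.9 − 632)/1 = 493.7 kmol/h.
Outlet amounts (n = n₀ + Σ ν·ξ):
  H: 709.8 − 1(562.9) = 146.9
  D: 0 + 2(562.9) − 1(493.7) = 632
  F: 0 + 3(493.7) = 1481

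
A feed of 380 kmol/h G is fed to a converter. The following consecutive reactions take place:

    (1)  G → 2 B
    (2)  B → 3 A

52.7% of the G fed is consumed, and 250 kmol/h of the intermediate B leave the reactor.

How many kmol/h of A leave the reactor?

Conversion of G: G consumed = 1ξ₁ = 0.527 × 380 → ξ₁ = 200.3 kmol/h.
B balance: n_B = 0 + 2ξ₁ − 1ξ₂ = 250 → ξ₂ = (2·200.3 − 250)/1 = 150.5 kmol/h.
Outlet amounts (n = n₀ + Σ ν·ξ):
  G: 380 − 1(200.3) = 179.7
  B: 0 + 2(200.3) − 1(150.5) = 250
  A: 0 + 3(150.5) = 451.6

452 kmol/h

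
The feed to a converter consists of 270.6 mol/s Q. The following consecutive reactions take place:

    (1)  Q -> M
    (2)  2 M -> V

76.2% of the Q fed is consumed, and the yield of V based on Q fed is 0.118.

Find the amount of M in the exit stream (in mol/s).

Conversion of Q: Q consumed = 1ξ₁ = 0.762 × 270.6 → ξ₁ = 206.2 mol/s.
Yield of V: 1ξ₂ / 270.6 = 0.118 → ξ₂ = 31.93 mol/s.
Outlet amounts (n = n₀ + Σ ν·ξ):
  Q: 270.6 − 1(206.2) = 64.4
  M: 0 + 1(206.2) − 2(31.93) = 142.3
  V: 0 + 1(31.93) = 31.93

142 mol/s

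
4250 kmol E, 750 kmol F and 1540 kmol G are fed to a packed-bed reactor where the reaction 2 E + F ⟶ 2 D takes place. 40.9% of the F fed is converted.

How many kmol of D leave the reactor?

F reacted = 0.409 × 750 = 306.8 kmol; ν_F = −1, so ξ = 306.8/1 = 306.8 kmol.
Outlet amounts (n = n₀ + ν ξ):
  E: 4250 − 2(306.8) = 3636
  F: 750 − 1(306.8) = 443.2
  D: 0 + 2(306.8) = 613.5
  G: 1540 (inert)

614 kmol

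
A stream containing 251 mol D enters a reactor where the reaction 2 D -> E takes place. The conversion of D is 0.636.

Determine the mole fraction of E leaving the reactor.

0.466

D reacted = 0.636 × 251 = 159.6 mol; ν_D = −2, so ξ = 159.6/2 = 79.82 mol.
Outlet amounts (n = n₀ + ν ξ):
  D: 251 − 2(79.82) = 91.36
  E: 0 + 1(79.82) = 79.82
Total out = 171.2 mol; y_E = 79.82 / 171.2 = 0.4663.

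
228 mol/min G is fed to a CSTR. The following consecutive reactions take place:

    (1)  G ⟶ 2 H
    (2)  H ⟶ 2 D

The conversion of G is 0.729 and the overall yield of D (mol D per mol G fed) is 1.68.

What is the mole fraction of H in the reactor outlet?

Conversion of G: G consumed = 1ξ₁ = 0.729 × 228 → ξ₁ = 166.2 mol/min.
Yield of D: 2ξ₂ / 228 = 1.68 → ξ₂ = 191.5 mol/min.
Outlet amounts (n = n₀ + Σ ν·ξ):
  G: 228 − 1(166.2) = 61.79
  H: 0 + 2(166.2) − 1(191.5) = 140.9
  D: 0 + 2(191.5) = 383
Total out = 585.7 mol/min; y_H = 140.9 / 585.7 = 0.2406.

0.241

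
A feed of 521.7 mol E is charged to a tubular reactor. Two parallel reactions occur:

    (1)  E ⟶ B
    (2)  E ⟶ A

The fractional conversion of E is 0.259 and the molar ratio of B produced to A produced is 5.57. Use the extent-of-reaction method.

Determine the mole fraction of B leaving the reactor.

0.22

Conversion of E: E consumed = 0.259 × 521.7 = 135.1 mol = 1ξ₁ + 1ξ₂.
Selectivity: 1ξ₁ / (1ξ₂) = 5.57 → ξ₁ = 5.57 ξ₂.
Substitute: (1·5.57 + 1) ξ₂ = 135.1 → ξ₂ = 20.57 mol, ξ₁ = 114.6 mol.
Outlet amounts (n = n₀ + Σ ν·ξ):
  E: 521.7 − 1(114.6) − 1(20.57) = 386.6
  B: 0 + 1(114.6) = 114.6
  A: 0 + 1(20.57) = 20.57
Total out = 521.7 mol; y_B = 114.6 / 521.7 = 0.2196.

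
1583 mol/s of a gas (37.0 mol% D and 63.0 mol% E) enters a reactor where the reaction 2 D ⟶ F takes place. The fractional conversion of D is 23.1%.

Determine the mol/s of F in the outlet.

D reacted = 0.231 × 585.7 = 135.3 mol/s; ν_D = −2, so ξ = 135.3/2 = 67.65 mol/s.
Outlet amounts (n = n₀ + ν ξ):
  D: 585.7 − 2(67.65) = 450.4
  F: 0 + 1(67.65) = 67.65
  E: 997.3 (inert)

67.6 mol/s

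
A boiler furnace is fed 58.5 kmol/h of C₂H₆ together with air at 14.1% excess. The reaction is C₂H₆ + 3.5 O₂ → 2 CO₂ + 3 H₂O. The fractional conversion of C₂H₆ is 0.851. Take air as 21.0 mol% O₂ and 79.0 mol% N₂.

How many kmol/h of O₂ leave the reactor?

Stoichiometric O₂ = 3.5 × 58.5 = 204.8 kmol/h; O₂ fed = 204.8 × 1.141 = 233.6 kmol/h.
N₂ fed = 233.6 × 79/21 = 878.9 kmol/h.
Fuel reacted = 0.851 × 58.5 → ξ = 49.78 kmol/h.
Outlet (n = n₀ + ν ξ):
  C₂H₆: 58.5 − 1(49.78) = 8.717
  O₂: 233.6 − 3.5(49.78) = 59.38
  N₂: 878.9 (inert)
  CO₂: 0 + 2(49.78) = 99.57
  H₂O: 0 + 3(49.78) = 149.4

59.4 kmol/h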